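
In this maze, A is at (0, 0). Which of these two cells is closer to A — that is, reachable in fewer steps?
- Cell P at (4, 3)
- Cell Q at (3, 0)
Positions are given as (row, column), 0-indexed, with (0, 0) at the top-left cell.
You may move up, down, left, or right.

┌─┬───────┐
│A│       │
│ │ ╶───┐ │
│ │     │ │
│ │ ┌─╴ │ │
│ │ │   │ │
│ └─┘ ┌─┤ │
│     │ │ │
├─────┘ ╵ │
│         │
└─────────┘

Shortest path A → P at (4, 3): 19 steps
Shortest path A → Q at (3, 0): 3 steps

Q is closer (3 steps vs 19 steps).

Path to P:

┌─┬───────┐
│A│↱ → → ↓│
│ │ ╶───┐ │
│↓│↑ ← ↰│↓│
│ │ ┌─╴ │ │
│↓│ │↱ ↑│↓│
│ └─┘ ┌─┤ │
│↳ → ↑│ │↓│
├─────┘ ╵ │
│      P ↲│
└─────────┘

Path to Q:

┌─┬───────┐
│A│       │
│ │ ╶───┐ │
│↓│     │ │
│ │ ┌─╴ │ │
│↓│ │   │ │
│ └─┘ ┌─┤ │
│Q    │ │ │
├─────┘ ╵ │
│         │
└─────────┘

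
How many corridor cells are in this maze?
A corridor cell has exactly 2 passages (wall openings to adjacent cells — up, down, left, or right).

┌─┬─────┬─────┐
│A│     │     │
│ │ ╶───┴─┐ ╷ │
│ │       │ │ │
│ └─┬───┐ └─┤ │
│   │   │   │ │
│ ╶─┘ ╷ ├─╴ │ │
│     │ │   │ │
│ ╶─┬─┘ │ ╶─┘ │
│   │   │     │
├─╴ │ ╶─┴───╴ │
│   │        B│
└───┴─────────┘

Counting cells with exactly 2 passages:
Total corridor cells: 32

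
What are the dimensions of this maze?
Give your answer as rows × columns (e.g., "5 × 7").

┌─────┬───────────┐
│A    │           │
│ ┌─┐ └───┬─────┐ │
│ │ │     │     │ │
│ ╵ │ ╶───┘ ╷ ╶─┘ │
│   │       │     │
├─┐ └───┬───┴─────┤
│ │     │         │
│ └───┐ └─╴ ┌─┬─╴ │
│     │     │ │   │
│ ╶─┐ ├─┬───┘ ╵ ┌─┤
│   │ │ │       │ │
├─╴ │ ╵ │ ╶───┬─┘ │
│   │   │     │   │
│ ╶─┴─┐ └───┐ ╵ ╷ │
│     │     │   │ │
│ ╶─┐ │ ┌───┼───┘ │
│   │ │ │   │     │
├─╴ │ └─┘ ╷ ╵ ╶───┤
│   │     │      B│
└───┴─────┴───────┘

Counting the maze dimensions:
Rows (vertical): 10
Columns (horizontal): 9
Dimensions: 10 × 9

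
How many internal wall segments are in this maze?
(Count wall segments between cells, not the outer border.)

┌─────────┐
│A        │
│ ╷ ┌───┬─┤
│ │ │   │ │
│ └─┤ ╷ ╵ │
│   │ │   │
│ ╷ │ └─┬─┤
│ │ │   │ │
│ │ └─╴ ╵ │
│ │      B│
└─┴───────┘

Counting internal wall segments:
Total internal walls: 16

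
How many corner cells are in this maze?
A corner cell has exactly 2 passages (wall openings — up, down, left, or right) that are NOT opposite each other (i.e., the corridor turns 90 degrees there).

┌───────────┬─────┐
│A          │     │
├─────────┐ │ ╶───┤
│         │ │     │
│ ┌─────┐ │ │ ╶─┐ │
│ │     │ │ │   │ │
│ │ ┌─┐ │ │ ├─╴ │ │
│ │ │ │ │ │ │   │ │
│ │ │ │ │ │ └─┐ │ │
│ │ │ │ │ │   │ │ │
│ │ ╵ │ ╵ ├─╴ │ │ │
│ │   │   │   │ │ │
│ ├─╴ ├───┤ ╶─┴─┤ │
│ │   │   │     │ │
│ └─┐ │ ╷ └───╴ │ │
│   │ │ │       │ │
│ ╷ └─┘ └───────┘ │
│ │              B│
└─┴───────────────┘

Counting corner cells (2 non-opposite passages):
Total corners: 25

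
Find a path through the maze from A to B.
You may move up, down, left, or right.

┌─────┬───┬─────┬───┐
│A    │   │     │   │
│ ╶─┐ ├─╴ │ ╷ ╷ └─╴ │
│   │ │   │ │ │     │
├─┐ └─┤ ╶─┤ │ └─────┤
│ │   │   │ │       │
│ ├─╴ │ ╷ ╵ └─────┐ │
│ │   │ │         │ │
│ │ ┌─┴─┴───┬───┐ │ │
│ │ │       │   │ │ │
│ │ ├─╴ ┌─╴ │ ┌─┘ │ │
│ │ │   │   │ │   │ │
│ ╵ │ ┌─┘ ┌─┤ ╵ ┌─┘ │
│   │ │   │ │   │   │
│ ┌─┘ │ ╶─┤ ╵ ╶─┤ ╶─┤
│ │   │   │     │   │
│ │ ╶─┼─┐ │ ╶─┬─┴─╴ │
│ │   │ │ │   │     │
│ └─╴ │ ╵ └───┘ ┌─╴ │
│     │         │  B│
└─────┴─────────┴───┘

Finding the shortest path through the maze:
Path length: 40 steps
Directions: down → right → down → right → down → left → down → down → down → left → down → down → down → right → right → up → left → up → right → up → up → right → up → right → right → down → left → down → left → down → right → down → down → right → right → right → up → right → right → down

Solution:

┌─────┬───┬─────┬───┐
│A    │   │     │   │
│ ╶─┐ ├─╴ │ ╷ ╷ └─╴ │
│↳ ↓│ │   │ │ │     │
├─┐ └─┤ ╶─┤ │ └─────┤
│ │↳ ↓│   │ │       │
│ ├─╴ │ ╷ ╵ └─────┐ │
│ │↓ ↲│ │         │ │
│ │ ┌─┴─┴───┬───┐ │ │
│ │↓│  ↱ → ↓│   │ │ │
│ │ ├─╴ ┌─╴ │ ┌─┘ │ │
│ │↓│↱ ↑│↓ ↲│ │   │ │
│ ╵ │ ┌─┘ ┌─┤ ╵ ┌─┘ │
│↓ ↲│↑│↓ ↲│ │   │   │
│ ┌─┘ │ ╶─┤ ╵ ╶─┤ ╶─┤
│↓│↱ ↑│↳ ↓│     │   │
│ │ ╶─┼─┐ │ ╶─┬─┴─╴ │
│↓│↑ ↰│ │↓│   │↱ → ↓│
│ └─╴ │ ╵ └───┘ ┌─╴ │
│↳ → ↑│  ↳ → → ↑│  B│
└─────┴─────────┴───┘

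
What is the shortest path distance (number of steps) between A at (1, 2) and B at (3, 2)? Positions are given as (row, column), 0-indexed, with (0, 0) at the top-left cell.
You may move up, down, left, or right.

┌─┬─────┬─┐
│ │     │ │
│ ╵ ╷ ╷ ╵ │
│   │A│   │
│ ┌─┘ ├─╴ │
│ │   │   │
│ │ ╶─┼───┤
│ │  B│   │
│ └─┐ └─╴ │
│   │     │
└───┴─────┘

Finding path from (1, 2) to (3, 2):
Path: (1,2) → (2,2) → (2,1) → (3,1) → (3,2)
Distance: 4 steps

Solution:

┌─┬─────┬─┐
│ │     │ │
│ ╵ ╷ ╷ ╵ │
│   │A│   │
│ ┌─┘ ├─╴ │
│ │↓ ↲│   │
│ │ ╶─┼───┤
│ │↳ B│   │
│ └─┐ └─╴ │
│   │     │
└───┴─────┘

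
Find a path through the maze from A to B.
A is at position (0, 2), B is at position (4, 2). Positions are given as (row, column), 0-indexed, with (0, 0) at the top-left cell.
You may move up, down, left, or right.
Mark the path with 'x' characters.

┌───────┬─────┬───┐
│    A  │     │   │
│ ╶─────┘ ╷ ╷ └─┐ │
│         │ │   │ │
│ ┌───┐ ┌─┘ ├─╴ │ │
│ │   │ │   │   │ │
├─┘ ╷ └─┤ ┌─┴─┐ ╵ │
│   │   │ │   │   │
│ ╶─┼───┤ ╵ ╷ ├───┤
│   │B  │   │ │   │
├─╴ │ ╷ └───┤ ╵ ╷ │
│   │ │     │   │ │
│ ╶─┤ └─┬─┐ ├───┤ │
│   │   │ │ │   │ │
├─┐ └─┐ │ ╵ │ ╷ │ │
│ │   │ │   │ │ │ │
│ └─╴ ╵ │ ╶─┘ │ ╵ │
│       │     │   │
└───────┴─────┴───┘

Finding the shortest path from (0, 2) to (4, 2):
Path length: 42 steps
Directions: left → left → down → right → right → right → right → up → right → down → down → left → down → down → right → up → right → down → down → right → up → right → down → down → down → down → left → up → up → left → down → down → left → left → up → right → up → up → left → left → up → left

Solution:

┌───────┬─────┬───┐
│x x A  │x x  │   │
│ ╶─────┘ ╷ ╷ └─┐ │
│x x x x x│x│   │ │
│ ┌───┐ ┌─┘ ├─╴ │ │
│ │   │ │x x│   │ │
├─┘ ╷ └─┤ ┌─┴─┐ ╵ │
│   │   │x│x x│   │
│ ╶─┼───┤ ╵ ╷ ├───┤
│   │B x│x x│x│x x│
├─╴ │ ╷ └───┤ ╵ ╷ │
│   │ │x x x│x x│x│
│ ╶─┤ └─┬─┐ ├───┤ │
│   │   │ │x│x x│x│
├─┐ └─┐ │ ╵ │ ╷ │ │
│ │   │ │x x│x│x│x│
│ └─╴ ╵ │ ╶─┘ │ ╵ │
│       │x x x│x x│
└───────┴─────┴───┘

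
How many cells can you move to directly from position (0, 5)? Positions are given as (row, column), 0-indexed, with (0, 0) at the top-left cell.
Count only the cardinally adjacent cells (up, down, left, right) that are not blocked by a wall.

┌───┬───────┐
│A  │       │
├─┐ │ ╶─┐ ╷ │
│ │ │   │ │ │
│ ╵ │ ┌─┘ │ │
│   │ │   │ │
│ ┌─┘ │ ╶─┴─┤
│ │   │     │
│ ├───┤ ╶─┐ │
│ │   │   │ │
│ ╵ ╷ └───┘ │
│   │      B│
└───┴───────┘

Checking passable neighbors of (0, 5):
Neighbors: (1, 5), (0, 4)
Count: 2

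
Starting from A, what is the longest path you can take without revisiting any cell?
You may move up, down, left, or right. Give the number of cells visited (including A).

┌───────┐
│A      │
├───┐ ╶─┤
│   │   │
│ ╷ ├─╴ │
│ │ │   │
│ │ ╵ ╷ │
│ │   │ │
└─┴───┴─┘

Finding longest simple path using DFS:
Start: (0, 0)
Longest path visits 14 cells
Path: A → right → right → down → right → down → left → down → left → up → up → left → down → down

Solution:

┌───────┐
│A → ↓  │
├───┐ ╶─┤
│↓ ↰│↳ ↓│
│ ╷ ├─╴ │
│↓│↑│↓ ↲│
│ │ ╵ ╷ │
│B│↑ ↲│ │
└─┴───┴─┘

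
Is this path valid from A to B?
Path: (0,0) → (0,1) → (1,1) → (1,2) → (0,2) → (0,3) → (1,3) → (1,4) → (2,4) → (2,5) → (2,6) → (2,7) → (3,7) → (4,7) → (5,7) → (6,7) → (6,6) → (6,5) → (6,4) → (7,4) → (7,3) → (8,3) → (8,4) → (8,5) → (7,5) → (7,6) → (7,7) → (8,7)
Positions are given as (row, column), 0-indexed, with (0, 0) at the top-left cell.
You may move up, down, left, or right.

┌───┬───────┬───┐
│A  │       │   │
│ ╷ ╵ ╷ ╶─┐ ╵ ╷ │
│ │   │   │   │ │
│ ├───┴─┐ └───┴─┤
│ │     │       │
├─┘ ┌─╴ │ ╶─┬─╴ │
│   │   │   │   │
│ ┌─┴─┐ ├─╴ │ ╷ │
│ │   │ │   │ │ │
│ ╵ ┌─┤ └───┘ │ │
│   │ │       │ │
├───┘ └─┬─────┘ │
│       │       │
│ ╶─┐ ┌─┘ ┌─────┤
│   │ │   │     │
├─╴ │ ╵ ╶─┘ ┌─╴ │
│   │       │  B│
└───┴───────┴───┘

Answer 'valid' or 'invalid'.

Checking path validity:
Result: All consecutive moves are passable.

valid

Correct solution:

┌───┬───────┬───┐
│A ↓│↱ ↓    │   │
│ ╷ ╵ ╷ ╶─┐ ╵ ╷ │
│ │↳ ↑│↳ ↓│   │ │
│ ├───┴─┐ └───┴─┤
│ │     │↳ → → ↓│
├─┘ ┌─╴ │ ╶─┬─╴ │
│   │   │   │  ↓│
│ ┌─┴─┐ ├─╴ │ ╷ │
│ │   │ │   │ │↓│
│ ╵ ┌─┤ └───┘ │ │
│   │ │       │↓│
├───┘ └─┬─────┘ │
│       │↓ ← ← ↲│
│ ╶─┐ ┌─┘ ┌─────┤
│   │ │↓ ↲│↱ → ↓│
├─╴ │ ╵ ╶─┘ ┌─╴ │
│   │  ↳ → ↑│  B│
└───┴───────┴───┘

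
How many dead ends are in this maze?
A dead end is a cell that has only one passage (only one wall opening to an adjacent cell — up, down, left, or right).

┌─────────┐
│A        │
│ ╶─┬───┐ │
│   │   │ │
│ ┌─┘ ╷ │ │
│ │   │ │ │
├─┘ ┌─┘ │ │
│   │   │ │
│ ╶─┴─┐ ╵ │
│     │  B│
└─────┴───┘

Checking each cell for number of passages:

Dead ends found at positions:
  (1, 1)
  (2, 0)
  (3, 2)
  (4, 2)
Total dead ends: 4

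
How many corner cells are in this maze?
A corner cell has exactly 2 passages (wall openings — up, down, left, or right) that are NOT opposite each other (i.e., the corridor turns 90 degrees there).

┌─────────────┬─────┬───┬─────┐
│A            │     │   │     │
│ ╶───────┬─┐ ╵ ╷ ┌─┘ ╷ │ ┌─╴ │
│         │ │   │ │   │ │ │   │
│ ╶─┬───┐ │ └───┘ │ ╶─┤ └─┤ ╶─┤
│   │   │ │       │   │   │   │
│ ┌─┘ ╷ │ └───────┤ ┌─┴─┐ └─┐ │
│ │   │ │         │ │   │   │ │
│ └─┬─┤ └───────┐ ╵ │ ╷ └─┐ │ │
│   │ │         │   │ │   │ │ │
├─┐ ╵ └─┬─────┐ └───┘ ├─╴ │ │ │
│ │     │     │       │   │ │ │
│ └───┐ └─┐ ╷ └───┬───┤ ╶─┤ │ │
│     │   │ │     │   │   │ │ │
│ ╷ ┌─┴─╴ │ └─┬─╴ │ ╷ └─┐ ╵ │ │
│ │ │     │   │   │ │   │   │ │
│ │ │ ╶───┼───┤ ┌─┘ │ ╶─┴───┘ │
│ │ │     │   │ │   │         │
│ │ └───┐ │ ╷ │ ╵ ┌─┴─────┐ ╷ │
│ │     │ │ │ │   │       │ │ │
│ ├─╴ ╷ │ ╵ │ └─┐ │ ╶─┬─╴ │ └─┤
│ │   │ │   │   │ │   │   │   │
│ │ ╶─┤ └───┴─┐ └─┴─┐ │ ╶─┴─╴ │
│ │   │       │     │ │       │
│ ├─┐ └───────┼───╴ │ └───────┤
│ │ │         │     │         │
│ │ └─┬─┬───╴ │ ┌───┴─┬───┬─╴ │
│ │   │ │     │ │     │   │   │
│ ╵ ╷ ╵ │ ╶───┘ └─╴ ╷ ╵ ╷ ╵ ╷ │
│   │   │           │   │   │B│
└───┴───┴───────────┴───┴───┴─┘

Counting corner cells (2 non-opposite passages):
Total corners: 113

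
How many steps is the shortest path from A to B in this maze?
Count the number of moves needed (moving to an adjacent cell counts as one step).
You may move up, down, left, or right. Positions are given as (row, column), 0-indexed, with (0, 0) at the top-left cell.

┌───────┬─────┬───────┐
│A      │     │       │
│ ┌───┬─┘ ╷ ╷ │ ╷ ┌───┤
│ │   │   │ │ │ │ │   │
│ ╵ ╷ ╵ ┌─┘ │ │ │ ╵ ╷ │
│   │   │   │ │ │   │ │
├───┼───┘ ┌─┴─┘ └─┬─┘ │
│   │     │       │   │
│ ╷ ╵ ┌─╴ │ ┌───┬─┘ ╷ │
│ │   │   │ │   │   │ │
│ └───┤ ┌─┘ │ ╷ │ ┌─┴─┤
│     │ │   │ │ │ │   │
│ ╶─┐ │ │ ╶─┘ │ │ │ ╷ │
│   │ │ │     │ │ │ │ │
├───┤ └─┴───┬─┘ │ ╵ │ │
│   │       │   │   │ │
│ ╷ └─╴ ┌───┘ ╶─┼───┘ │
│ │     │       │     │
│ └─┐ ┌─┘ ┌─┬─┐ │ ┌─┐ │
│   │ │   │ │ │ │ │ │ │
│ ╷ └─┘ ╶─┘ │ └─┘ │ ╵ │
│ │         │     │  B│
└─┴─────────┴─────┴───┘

Using BFS to find shortest path:
Start: (0, 0), End: (10, 10)
Path found:
(0,0) → (1,0) → (2,0) → (2,1) → (1,1) → (1,2) → (2,2) → (2,3) → (1,3) → (1,4) → (0,4) → (0,5) → (1,5) → (2,5) → (2,4) → (3,4) → (3,3) → (3,2) → (4,2) → (4,1) → (3,1) → (3,0) → (4,0) → (5,0) → (5,1) → (5,2) → (6,2) → (7,2) → (7,3) → (8,3) → (8,2) → (8,1) → (7,1) → (7,0) → (8,0) → (9,0) → (9,1) → (10,1) → (10,2) → (10,3) → (9,3) → (9,4) → (8,4) → (8,5) → (8,6) → (7,6) → (7,7) → (6,7) → (5,7) → (4,7) → (4,6) → (5,6) → (6,6) → (6,5) → (6,4) → (5,4) → (5,5) → (4,5) → (3,5) → (3,6) → (3,7) → (2,7) → (1,7) → (0,7) → (0,8) → (1,8) → (2,8) → (2,9) → (1,9) → (1,10) → (2,10) → (3,10) → (3,9) → (4,9) → (4,8) → (5,8) → (6,8) → (7,8) → (7,9) → (6,9) → (5,9) → (5,10) → (6,10) → (7,10) → (8,10) → (9,10) → (10,10)
Number of steps: 86

Solution:

┌───────┬─────┬───────┐
│A      │↱ ↓  │↱ ↓    │
│ ┌───┬─┘ ╷ ╷ │ ╷ ┌───┤
│↓│↱ ↓│↱ ↑│↓│ │↑│↓│↱ ↓│
│ ╵ ╷ ╵ ┌─┘ │ │ │ ╵ ╷ │
│↳ ↑│↳ ↑│↓ ↲│ │↑│↳ ↑│↓│
├───┼───┘ ┌─┴─┘ └─┬─┘ │
│↓ ↰│↓ ← ↲│↱ → ↑  │↓ ↲│
│ ╷ ╵ ┌─╴ │ ┌───┬─┘ ╷ │
│↓│↑ ↲│   │↑│↓ ↰│↓ ↲│ │
│ └───┤ ┌─┘ │ ╷ │ ┌─┴─┤
│↳ → ↓│ │↱ ↑│↓│↑│↓│↱ ↓│
│ ╶─┐ │ │ ╶─┘ │ │ │ ╷ │
│   │↓│ │↑ ← ↲│↑│↓│↑│↓│
├───┤ └─┴───┬─┘ │ ╵ │ │
│↓ ↰│↳ ↓    │↱ ↑│↳ ↑│↓│
│ ╷ └─╴ ┌───┘ ╶─┼───┘ │
│↓│↑ ← ↲│↱ → ↑  │    ↓│
│ └─┐ ┌─┘ ┌─┬─┐ │ ┌─┐ │
│↳ ↓│ │↱ ↑│ │ │ │ │ │↓│
│ ╷ └─┘ ╶─┘ │ └─┘ │ ╵ │
│ │↳ → ↑    │     │  B│
└─┴─────────┴─────┴───┘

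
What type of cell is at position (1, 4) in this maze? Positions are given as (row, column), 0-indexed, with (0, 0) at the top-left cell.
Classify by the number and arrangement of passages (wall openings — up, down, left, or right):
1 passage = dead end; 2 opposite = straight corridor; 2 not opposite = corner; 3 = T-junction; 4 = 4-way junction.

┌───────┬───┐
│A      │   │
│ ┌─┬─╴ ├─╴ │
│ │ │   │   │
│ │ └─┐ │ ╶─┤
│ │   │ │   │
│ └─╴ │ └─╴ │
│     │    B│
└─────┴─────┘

Checking cell at (1, 4):
Number of passages: 2
Cell type: corner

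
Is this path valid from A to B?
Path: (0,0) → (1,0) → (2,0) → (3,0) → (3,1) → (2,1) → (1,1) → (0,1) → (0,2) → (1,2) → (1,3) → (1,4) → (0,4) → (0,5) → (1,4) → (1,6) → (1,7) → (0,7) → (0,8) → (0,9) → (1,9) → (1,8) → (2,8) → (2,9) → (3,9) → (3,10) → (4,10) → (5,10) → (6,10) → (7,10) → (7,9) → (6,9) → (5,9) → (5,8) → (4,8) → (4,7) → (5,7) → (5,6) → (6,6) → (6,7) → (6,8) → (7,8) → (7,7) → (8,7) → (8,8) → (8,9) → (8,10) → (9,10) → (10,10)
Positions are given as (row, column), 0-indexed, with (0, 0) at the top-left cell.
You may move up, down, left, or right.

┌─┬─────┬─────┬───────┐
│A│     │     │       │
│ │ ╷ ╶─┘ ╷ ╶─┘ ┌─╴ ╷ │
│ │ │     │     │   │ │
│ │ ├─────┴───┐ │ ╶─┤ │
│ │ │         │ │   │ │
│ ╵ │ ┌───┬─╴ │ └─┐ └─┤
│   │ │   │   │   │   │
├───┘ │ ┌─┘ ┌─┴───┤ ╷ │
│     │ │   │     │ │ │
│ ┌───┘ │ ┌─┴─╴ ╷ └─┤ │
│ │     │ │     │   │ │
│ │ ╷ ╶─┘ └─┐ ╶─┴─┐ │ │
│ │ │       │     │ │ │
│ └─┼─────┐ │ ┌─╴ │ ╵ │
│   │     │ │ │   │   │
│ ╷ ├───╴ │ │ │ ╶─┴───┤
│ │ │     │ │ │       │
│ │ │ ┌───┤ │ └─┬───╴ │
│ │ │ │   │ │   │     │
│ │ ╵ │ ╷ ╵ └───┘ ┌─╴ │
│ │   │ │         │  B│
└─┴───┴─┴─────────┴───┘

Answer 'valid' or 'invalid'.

Checking path validity:
Result: Invalid move at step 14: cannot move from (0, 5) to (1, 4).

invalid

Correct solution:

┌─┬─────┬─────┬───────┐
│A│↱ ↓  │↱ ↓  │↱ → ↓  │
│ │ ╷ ╶─┘ ╷ ╶─┘ ┌─╴ ╷ │
│↓│↑│↳ → ↑│↳ → ↑│↓ ↲│ │
│ │ ├─────┴───┐ │ ╶─┤ │
│↓│↑│         │ │↳ ↓│ │
│ ╵ │ ┌───┬─╴ │ └─┐ └─┤
│↳ ↑│ │   │   │   │↳ ↓│
├───┘ │ ┌─┘ ┌─┴───┤ ╷ │
│     │ │   │  ↓ ↰│ │↓│
│ ┌───┘ │ ┌─┴─╴ ╷ └─┤ │
│ │     │ │  ↓ ↲│↑ ↰│↓│
│ │ ╷ ╶─┘ └─┐ ╶─┴─┐ │ │
│ │ │       │↳ → ↓│↑│↓│
│ └─┼─────┐ │ ┌─╴ │ ╵ │
│   │     │ │ │↓ ↲│↑ ↲│
│ ╷ ├───╴ │ │ │ ╶─┴───┤
│ │ │     │ │ │↳ → → ↓│
│ │ │ ┌───┤ │ └─┬───╴ │
│ │ │ │   │ │   │    ↓│
│ │ ╵ │ ╷ ╵ └───┘ ┌─╴ │
│ │   │ │         │  B│
└─┴───┴─┴─────────┴───┘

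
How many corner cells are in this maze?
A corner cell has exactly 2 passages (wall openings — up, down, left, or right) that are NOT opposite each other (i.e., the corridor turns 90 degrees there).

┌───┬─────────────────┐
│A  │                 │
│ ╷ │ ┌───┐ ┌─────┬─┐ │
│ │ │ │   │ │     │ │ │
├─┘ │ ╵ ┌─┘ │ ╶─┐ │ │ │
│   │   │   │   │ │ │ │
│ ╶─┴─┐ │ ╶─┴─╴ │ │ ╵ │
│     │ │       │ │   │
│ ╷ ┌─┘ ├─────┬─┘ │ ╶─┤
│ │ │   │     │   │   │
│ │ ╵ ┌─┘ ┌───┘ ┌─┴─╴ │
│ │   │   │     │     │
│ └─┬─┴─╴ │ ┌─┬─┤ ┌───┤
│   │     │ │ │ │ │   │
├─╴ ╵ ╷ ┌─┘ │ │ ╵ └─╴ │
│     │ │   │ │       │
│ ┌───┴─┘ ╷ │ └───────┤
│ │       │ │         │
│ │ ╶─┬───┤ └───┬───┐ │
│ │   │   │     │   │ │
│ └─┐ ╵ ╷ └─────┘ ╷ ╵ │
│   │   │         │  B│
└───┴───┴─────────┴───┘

Counting corner cells (2 non-opposite passages):
Total corners: 58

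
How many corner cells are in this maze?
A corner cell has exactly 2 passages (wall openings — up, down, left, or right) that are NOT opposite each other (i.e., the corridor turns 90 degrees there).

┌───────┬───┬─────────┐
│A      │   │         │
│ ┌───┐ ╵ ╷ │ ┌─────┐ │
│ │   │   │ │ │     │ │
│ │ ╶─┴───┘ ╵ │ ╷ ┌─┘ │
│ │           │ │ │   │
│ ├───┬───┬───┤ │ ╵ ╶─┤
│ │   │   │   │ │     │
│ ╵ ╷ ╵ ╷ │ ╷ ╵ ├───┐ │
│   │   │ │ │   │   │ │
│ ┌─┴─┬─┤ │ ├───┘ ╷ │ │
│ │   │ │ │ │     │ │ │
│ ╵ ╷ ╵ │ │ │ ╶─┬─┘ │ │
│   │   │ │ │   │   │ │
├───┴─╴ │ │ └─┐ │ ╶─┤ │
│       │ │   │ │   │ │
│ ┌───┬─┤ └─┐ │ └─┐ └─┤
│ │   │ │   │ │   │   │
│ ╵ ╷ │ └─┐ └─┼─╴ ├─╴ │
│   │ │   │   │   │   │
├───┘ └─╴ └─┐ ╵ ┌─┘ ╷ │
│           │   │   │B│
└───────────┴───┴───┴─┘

Counting corner cells (2 non-opposite passages):
Total corners: 66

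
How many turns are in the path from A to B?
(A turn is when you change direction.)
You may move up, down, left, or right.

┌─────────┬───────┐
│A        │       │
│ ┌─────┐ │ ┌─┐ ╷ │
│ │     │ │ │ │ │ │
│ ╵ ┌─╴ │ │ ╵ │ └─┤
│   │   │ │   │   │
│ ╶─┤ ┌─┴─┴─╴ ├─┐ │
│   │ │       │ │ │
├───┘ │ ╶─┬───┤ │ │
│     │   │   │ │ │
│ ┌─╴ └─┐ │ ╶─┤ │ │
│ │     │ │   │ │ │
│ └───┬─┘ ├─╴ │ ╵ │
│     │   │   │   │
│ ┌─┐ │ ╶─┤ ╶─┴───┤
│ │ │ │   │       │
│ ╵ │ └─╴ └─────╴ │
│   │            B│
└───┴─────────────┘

Directions: down, down, right, up, right, right, down, left, down, down, left, left, down, down, right, right, down, down, right, right, right, right, right, right
Number of turns: 11

Solution:

┌─────────┬───────┐
│A        │       │
│ ┌─────┐ │ ┌─┐ ╷ │
│↓│↱ → ↓│ │ │ │ │ │
│ ╵ ┌─╴ │ │ ╵ │ └─┤
│↳ ↑│↓ ↲│ │   │   │
│ ╶─┤ ┌─┴─┴─╴ ├─┐ │
│   │↓│       │ │ │
├───┘ │ ╶─┬───┤ │ │
│↓ ← ↲│   │   │ │ │
│ ┌─╴ └─┐ │ ╶─┤ │ │
│↓│     │ │   │ │ │
│ └───┬─┘ ├─╴ │ ╵ │
│↳ → ↓│   │   │   │
│ ┌─┐ │ ╶─┤ ╶─┴───┤
│ │ │↓│   │       │
│ ╵ │ └─╴ └─────╴ │
│   │↳ → → → → → B│
└───┴─────────────┘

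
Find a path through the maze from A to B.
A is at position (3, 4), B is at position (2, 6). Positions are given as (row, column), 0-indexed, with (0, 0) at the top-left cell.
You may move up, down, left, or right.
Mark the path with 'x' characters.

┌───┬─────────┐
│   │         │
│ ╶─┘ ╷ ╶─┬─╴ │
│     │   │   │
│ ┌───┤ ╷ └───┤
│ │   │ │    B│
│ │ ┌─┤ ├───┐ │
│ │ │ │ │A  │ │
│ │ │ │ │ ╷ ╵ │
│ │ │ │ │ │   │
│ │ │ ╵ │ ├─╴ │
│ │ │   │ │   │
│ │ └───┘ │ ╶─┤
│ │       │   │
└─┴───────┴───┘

Finding the shortest path from (3, 4) to (2, 6):
Path length: 5 steps
Directions: right → down → right → up → up

Solution:

┌───┬─────────┐
│   │         │
│ ╶─┘ ╷ ╶─┬─╴ │
│     │   │   │
│ ┌───┤ ╷ └───┤
│ │   │ │    B│
│ │ ┌─┤ ├───┐ │
│ │ │ │ │A x│x│
│ │ │ │ │ ╷ ╵ │
│ │ │ │ │ │x x│
│ │ │ ╵ │ ├─╴ │
│ │ │   │ │   │
│ │ └───┘ │ ╶─┤
│ │       │   │
└─┴───────┴───┘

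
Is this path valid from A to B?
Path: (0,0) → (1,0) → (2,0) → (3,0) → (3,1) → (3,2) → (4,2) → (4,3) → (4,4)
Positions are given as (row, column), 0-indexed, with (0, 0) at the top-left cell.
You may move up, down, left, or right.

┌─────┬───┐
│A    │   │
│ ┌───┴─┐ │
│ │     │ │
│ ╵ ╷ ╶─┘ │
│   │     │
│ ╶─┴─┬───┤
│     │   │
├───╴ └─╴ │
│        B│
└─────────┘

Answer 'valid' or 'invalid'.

Checking path validity:
Result: All consecutive moves are passable.

valid

Correct solution:

┌─────┬───┐
│A    │   │
│ ┌───┴─┐ │
│↓│     │ │
│ ╵ ╷ ╶─┘ │
│↓  │     │
│ ╶─┴─┬───┤
│↳ → ↓│   │
├───╴ └─╴ │
│    ↳ → B│
└─────────┘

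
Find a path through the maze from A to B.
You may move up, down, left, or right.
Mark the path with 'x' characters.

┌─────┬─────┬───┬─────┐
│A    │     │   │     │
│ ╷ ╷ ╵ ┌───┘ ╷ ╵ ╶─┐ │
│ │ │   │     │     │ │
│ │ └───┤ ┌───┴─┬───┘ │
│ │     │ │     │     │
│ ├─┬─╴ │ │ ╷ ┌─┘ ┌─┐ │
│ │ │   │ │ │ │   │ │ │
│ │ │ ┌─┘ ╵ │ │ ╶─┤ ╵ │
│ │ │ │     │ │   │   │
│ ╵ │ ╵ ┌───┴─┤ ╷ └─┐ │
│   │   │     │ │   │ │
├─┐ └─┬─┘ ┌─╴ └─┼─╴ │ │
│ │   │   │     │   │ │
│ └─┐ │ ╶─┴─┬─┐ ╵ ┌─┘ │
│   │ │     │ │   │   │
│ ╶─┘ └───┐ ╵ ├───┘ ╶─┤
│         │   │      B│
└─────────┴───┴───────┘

Finding the shortest path through the maze:
Path length: 34 steps
Directions: right → down → down → right → right → down → left → down → down → right → up → right → up → up → up → right → right → up → right → down → right → up → right → right → down → down → down → down → down → down → down → left → down → right

Solution:

┌─────┬─────┬───┬─────┐
│A x  │     │x x│x x x│
│ ╷ ╷ ╵ ┌───┘ ╷ ╵ ╶─┐ │
│ │x│   │x x x│x x  │x│
│ │ └───┤ ┌───┴─┬───┘ │
│ │x x x│x│     │    x│
│ ├─┬─╴ │ │ ╷ ┌─┘ ┌─┐ │
│ │ │x x│x│ │ │   │ │x│
│ │ │ ┌─┘ ╵ │ │ ╶─┤ ╵ │
│ │ │x│x x  │ │   │  x│
│ ╵ │ ╵ ┌───┴─┤ ╷ └─┐ │
│   │x x│     │ │   │x│
├─┐ └─┬─┘ ┌─╴ └─┼─╴ │ │
│ │   │   │     │   │x│
│ └─┐ │ ╶─┴─┬─┐ ╵ ┌─┘ │
│   │ │     │ │   │x x│
│ ╶─┘ └───┐ ╵ ├───┘ ╶─┤
│         │   │    x B│
└─────────┴───┴───────┘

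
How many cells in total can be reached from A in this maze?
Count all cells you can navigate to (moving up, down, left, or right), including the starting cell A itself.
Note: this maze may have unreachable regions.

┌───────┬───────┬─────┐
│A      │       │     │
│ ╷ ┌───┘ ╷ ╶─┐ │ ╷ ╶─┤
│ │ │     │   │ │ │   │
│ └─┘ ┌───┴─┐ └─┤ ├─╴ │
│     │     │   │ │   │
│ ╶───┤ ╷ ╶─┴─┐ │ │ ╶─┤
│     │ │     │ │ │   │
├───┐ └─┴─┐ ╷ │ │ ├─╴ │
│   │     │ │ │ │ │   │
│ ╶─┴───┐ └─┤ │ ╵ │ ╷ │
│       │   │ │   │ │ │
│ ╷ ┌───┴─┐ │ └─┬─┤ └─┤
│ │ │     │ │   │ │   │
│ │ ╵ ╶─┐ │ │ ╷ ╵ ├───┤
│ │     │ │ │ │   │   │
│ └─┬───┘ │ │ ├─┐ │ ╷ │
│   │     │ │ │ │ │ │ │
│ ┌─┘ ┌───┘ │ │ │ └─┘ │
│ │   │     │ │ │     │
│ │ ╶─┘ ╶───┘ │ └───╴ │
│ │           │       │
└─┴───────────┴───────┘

Using BFS/flood-fill to find all reachable cells from A:
Maze size: 11 × 11 = 121 total cells
All cells are reachable — the maze is fully connected.
Reachable cells: 121

Reachable region (· marks reachable cells):

┌───────┬───────┬─────┐
│A · · ·│· · · ·│· · ·│
│ ╷ ┌───┘ ╷ ╶─┐ │ ╷ ╶─┤
│·│·│· · ·│· ·│·│·│· ·│
│ └─┘ ┌───┴─┐ └─┤ ├─╴ │
│· · ·│· · ·│· ·│·│· ·│
│ ╶───┤ ╷ ╶─┴─┐ │ │ ╶─┤
│· · ·│·│· · ·│·│·│· ·│
├───┐ └─┴─┐ ╷ │ │ ├─╴ │
│· ·│· · ·│·│·│·│·│· ·│
│ ╶─┴───┐ └─┤ │ ╵ │ ╷ │
│· · · ·│· ·│·│· ·│·│·│
│ ╷ ┌───┴─┐ │ └─┬─┤ └─┤
│·│·│· · ·│·│· ·│·│· ·│
│ │ ╵ ╶─┐ │ │ ╷ ╵ ├───┤
│·│· · ·│·│·│·│· ·│· ·│
│ └─┬───┘ │ │ ├─┐ │ ╷ │
│· ·│· · ·│·│·│·│·│·│·│
│ ┌─┘ ┌───┘ │ │ │ └─┘ │
│·│· ·│· · ·│·│·│· · ·│
│ │ ╶─┘ ╶───┘ │ └───╴ │
│·│· · · · · ·│· · · ·│
└─┴───────────┴───────┘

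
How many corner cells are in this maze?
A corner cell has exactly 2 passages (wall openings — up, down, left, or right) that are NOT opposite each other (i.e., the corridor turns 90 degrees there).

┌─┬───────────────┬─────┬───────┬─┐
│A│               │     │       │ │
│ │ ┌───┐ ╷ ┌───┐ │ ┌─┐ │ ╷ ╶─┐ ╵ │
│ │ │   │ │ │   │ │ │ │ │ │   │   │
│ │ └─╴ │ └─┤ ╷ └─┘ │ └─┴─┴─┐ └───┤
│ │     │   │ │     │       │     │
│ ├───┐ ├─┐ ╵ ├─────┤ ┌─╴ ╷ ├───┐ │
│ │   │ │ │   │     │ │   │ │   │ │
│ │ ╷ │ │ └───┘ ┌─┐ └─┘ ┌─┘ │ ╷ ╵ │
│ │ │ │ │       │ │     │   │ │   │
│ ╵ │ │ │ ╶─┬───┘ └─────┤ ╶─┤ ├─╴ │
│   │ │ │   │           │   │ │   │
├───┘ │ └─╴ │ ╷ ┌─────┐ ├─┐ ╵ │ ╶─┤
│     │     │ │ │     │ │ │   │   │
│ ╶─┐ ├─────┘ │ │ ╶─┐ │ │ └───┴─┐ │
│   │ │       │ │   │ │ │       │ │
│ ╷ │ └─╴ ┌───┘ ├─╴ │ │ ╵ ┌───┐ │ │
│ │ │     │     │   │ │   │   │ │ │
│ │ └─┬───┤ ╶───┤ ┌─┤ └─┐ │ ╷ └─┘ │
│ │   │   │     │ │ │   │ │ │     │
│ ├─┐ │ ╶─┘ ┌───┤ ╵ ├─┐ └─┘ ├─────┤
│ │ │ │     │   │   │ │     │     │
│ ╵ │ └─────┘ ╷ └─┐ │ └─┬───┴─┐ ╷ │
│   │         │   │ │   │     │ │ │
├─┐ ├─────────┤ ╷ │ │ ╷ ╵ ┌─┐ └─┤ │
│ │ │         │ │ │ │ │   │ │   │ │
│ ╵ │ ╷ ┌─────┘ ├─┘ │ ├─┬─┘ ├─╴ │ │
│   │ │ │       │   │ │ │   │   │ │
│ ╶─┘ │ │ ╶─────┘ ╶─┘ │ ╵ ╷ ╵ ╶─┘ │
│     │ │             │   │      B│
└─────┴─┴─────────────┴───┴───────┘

Counting corner cells (2 non-opposite passages):
Total corners: 113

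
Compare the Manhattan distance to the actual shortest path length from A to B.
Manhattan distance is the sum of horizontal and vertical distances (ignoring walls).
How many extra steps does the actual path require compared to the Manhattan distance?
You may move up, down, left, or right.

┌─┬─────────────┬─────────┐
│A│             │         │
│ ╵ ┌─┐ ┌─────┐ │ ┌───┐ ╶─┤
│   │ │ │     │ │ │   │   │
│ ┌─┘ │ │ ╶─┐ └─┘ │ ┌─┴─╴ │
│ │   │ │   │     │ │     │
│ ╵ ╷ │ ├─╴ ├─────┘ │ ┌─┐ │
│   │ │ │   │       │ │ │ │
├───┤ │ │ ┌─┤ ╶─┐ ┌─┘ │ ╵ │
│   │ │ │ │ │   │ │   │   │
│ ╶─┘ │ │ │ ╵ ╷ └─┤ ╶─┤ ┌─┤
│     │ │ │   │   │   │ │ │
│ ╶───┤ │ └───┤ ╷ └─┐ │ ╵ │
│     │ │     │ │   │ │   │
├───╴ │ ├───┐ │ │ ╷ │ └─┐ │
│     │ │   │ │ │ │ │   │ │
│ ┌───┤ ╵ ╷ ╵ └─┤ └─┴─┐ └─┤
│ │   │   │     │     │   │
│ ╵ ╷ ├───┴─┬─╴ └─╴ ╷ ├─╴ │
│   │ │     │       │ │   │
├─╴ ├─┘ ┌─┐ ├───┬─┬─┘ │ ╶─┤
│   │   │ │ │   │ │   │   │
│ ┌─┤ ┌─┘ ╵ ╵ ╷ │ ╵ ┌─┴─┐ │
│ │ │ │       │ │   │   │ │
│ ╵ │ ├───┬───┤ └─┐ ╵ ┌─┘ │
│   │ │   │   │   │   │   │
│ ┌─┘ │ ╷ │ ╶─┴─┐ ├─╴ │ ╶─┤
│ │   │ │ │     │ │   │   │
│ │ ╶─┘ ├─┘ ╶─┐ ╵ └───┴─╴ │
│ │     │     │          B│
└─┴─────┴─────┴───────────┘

Manhattan distance: |14 - 0| + |12 - 0| = 26
Actual path length: 64
Extra steps: 64 - 26 = 38

Solution:

┌─┬─────────────┬─────────┐
│A│↱ → ↓        │↱ → → ↓  │
│ ╵ ┌─┐ ┌─────┐ │ ┌───┐ ╶─┤
│↳ ↑│ │↓│↱ → ↓│ │↑│   │↳ ↓│
│ ┌─┘ │ │ ╶─┐ └─┘ │ ┌─┴─╴ │
│ │   │↓│↑ ↰│↳ → ↑│ │↓ ← ↲│
│ ╵ ╷ │ ├─╴ ├─────┘ │ ┌─┐ │
│   │ │↓│↱ ↑│       │↓│ │ │
├───┤ │ │ ┌─┤ ╶─┐ ┌─┘ │ ╵ │
│   │ │↓│↑│ │   │ │↓ ↲│   │
│ ╶─┘ │ │ │ ╵ ╷ └─┤ ╶─┤ ┌─┤
│     │↓│↑│   │   │↳ ↓│ │ │
│ ╶───┤ │ └───┤ ╷ └─┐ │ ╵ │
│     │↓│↑ ← ↰│ │   │↓│   │
├───╴ │ ├───┐ │ │ ╷ │ └─┐ │
│     │↓│↱ ↓│↑│ │ │ │↳ ↓│ │
│ ┌───┤ ╵ ╷ ╵ └─┤ └─┴─┐ └─┤
│ │   │↳ ↑│↳ ↑  │     │↳ ↓│
│ ╵ ╷ ├───┴─┬─╴ └─╴ ╷ ├─╴ │
│   │ │     │       │ │↓ ↲│
├─╴ ├─┘ ┌─┐ ├───┬─┬─┘ │ ╶─┤
│   │   │ │ │   │ │   │↳ ↓│
│ ┌─┤ ┌─┘ ╵ ╵ ╷ │ ╵ ┌─┴─┐ │
│ │ │ │       │ │   │   │↓│
│ ╵ │ ├───┬───┤ └─┐ ╵ ┌─┘ │
│   │ │   │   │   │   │↓ ↲│
│ ┌─┘ │ ╷ │ ╶─┴─┐ ├─╴ │ ╶─┤
│ │   │ │ │     │ │   │↳ ↓│
│ │ ╶─┘ ├─┘ ╶─┐ ╵ └───┴─╴ │
│ │     │     │          B│
└─┴─────┴─────┴───────────┘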